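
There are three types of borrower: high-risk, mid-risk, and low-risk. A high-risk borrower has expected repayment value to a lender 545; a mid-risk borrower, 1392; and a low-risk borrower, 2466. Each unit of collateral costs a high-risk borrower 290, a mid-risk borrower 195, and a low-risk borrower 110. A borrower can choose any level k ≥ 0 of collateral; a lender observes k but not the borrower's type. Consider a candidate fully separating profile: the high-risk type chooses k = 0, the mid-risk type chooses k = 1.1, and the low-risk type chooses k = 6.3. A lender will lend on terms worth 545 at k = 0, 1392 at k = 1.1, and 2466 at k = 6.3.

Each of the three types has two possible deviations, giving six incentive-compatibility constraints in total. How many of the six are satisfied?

3

High-risk (own payoff 545): to k=1.1 gives 1392 − 290×1.1 = 1073 → profitable ✗; to k=6.3 gives 2466 − 290×6.3 = 639 → profitable ✗.
Low-risk (own payoff 2466 − 110×6.3 = 1773): to k=0 gives 545 → no gain ✓; to k=1.1 gives 1392 − 110×1.1 = 1271 → no gain ✓.
Mid-risk (own payoff 1392 − 195×1.1 = 1177.5): to k=0 gives 545 → no gain ✓; to k=6.3 gives 2466 − 195×6.3 = 1237.5 → profitable ✗.
3 of the 6 constraints hold; not an equilibrium.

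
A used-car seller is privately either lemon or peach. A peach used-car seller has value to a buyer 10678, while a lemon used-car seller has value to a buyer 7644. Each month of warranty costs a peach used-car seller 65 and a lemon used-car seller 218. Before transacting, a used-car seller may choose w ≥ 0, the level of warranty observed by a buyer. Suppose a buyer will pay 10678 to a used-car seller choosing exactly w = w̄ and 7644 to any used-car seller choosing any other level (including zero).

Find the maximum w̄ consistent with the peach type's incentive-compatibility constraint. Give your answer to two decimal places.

Choosing w̄ yields the peach type 10678 − 65·w̄; choosing zero yields 7644.
The peach type is indifferent at 10678 − 65·w̄ = 7644, i.e. w̄ = (10678 − 7644) / 65 ≈ 46.68.
For any w̄ above 46.68 the peach type would rather pool at zero, so separation collapses.

46.68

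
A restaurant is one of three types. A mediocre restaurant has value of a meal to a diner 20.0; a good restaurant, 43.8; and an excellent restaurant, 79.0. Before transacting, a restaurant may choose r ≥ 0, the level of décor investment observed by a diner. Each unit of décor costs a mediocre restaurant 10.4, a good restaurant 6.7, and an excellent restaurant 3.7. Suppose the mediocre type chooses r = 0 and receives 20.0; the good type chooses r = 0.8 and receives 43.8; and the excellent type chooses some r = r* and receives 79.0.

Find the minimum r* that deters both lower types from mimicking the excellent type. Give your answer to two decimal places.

Mediocre type (on-path payoff 20.0) won't mimic when 20.0 ≥ 79.0 − 10.4·r*, i.e. r* ≥ 5.67.
Good type (on-path payoff 43.8 − 6.7×0.8 = 38.44) won't mimic when 38.44 ≥ 79.0 − 6.7·r*, i.e. r* ≥ 6.05.
Both must hold, so r* = max(5.67, 6.05) = 6.05. The good type's constraint binds.

6.05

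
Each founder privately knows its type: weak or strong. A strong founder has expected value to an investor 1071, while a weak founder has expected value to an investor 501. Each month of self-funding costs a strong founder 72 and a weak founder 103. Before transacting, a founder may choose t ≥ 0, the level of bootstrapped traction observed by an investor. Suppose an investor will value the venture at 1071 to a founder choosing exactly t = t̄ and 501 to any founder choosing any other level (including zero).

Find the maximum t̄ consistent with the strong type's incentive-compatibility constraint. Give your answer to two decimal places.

Choosing t̄ yields the strong type 1071 − 72·t̄; choosing zero yields 501.
The strong type is indifferent at 1071 − 72·t̄ = 501, i.e. t̄ = (1071 − 501) / 72 ≈ 7.92.
For any t̄ above 7.92 the strong type would rather pool at zero, so separation collapses.

7.92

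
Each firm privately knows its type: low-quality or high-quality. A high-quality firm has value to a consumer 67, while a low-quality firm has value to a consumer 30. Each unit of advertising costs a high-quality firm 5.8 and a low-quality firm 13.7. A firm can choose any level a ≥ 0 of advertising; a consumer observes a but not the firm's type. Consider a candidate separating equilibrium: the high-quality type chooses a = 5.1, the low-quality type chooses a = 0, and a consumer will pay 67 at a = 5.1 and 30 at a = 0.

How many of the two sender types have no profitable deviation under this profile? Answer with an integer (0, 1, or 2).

Low-quality type: stay at 0 → 30; mimic → 67 − 13.7 × 5.1 = -2.87. IC holds (30 ≥ -2.87).
High-quality type: signal → 67 − 5.8 × 5.1 = 37.42; deviate to 0 → 30. IC holds (37.42 ≥ 30).
2 of 2 constraints hold, so this is a separating equilibrium.

2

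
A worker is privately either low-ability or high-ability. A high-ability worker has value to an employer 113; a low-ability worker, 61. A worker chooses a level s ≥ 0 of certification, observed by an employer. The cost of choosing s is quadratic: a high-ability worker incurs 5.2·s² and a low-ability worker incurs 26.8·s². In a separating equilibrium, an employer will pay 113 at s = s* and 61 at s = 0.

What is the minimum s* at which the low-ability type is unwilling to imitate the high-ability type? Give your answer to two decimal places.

The low-ability type at s = 0 receives 61; imitating at s* yields 113 − 26.8·s*².
Indifference: 61 = 113 − 26.8·s*², so s*² = (113 − 61) / 26.8 ≈ 1.9403.
s* = √1.9403 ≈ 1.39.

1.39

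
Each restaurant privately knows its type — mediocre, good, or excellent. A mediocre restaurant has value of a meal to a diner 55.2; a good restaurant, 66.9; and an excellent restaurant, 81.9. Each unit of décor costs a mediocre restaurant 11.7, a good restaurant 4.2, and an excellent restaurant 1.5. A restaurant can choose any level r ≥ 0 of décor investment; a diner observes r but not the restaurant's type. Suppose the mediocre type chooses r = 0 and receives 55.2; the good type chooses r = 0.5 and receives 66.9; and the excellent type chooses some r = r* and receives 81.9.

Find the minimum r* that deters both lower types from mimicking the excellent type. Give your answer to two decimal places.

Good type (on-path payoff 66.9 − 4.2×0.5 = 64.8) won't mimic when 64.8 ≥ 81.9 − 4.2·r*, i.e. r* ≥ 4.07.
Mediocre type (on-path payoff 55.2) won't mimic when 55.2 ≥ 81.9 − 11.7·r*, i.e. r* ≥ 2.28.
Both must hold, so r* = max(2.28, 4.07) = 4.07. The good type's constraint binds.

4.07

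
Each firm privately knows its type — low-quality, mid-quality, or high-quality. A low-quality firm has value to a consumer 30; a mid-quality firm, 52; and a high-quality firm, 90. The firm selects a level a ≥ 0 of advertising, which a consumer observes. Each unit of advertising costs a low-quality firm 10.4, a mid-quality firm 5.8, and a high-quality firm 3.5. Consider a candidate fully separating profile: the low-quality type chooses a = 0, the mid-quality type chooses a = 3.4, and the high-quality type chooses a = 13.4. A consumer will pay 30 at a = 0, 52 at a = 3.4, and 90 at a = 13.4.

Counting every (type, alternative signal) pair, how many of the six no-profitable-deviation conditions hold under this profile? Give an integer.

6

Mid-quality (own payoff 52 − 5.8×3.4 = 32.28): to a=0 gives 30 → no gain ✓; to a=13.4 gives 90 − 5.8×13.4 = 12.28 → no gain ✓.
High-quality (own payoff 90 − 3.5×13.4 = 43.1): to a=0 gives 30 → no gain ✓; to a=3.4 gives 52 − 3.5×3.4 = 40.1 → no gain ✓.
Low-quality (own payoff 30): to a=3.4 gives 52 − 10.4×3.4 = 16.64 → no gain ✓; to a=13.4 gives 90 − 10.4×13.4 = -49.36 → no gain ✓.
6 of the 6 constraints hold; this profile is a separating equilibrium.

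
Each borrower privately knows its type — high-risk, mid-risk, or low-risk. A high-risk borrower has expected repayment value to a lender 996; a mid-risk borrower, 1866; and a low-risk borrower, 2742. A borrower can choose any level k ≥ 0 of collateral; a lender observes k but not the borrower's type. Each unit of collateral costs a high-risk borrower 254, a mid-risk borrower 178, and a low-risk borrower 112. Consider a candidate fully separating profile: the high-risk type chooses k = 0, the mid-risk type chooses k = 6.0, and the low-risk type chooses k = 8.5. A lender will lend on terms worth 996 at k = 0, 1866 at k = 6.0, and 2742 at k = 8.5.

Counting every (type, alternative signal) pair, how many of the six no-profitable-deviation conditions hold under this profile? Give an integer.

Mid-risk (own payoff 1866 − 178×6.0 = 798): to k=0 gives 996 → profitable ✗; to k=8.5 gives 2742 − 178×8.5 = 1229 → profitable ✗.
High-risk (own payoff 996): to k=6.0 gives 1866 − 254×6.0 = 342 → no gain ✓; to k=8.5 gives 2742 − 254×8.5 = 583 → no gain ✓.
Low-risk (own payoff 2742 − 112×8.5 = 1790): to k=0 gives 996 → no gain ✓; to k=6.0 gives 1866 − 112×6.0 = 1194 → no gain ✓.
4 of the 6 constraints hold; not an equilibrium.

4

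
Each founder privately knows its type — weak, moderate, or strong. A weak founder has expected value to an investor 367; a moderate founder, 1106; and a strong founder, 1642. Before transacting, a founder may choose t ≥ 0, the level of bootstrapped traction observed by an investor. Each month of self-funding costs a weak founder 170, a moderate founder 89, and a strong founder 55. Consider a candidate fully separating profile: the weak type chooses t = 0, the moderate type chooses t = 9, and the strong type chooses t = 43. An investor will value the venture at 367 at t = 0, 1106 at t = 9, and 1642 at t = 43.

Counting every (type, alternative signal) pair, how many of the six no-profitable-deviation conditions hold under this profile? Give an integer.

Strong (own payoff 1642 − 55×43 = -723): to t=0 gives 367 → profitable ✗; to t=9 gives 1106 − 55×9 = 611 → profitable ✗.
Moderate (own payoff 1106 − 89×9 = 305): to t=0 gives 367 → profitable ✗; to t=43 gives 1642 − 89×43 = -2185 → no gain ✓.
Weak (own payoff 367): to t=9 gives 1106 − 170×9 = -424 → no gain ✓; to t=43 gives 1642 − 170×43 = -5668 → no gain ✓.
3 of the 6 constraints hold; not an equilibrium.

3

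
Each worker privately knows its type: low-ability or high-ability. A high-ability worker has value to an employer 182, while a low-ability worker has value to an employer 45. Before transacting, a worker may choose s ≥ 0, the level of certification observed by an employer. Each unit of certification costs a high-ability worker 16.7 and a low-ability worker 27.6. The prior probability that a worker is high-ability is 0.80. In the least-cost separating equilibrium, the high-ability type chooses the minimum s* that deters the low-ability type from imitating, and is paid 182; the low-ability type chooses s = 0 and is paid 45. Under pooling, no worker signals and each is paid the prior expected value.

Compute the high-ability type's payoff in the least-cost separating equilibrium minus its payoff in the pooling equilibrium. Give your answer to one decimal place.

Least-cost separating signal: s* solves 45 = 182 − 27.6·s*, so s* = (182 − 45)/27.6 ≈ 4.9638.
High-ability type's separating payoff: 182 − 16.7 × s* = 182 − 16.7 × (182 − 45)/27.6 = 182 − 2287.9/27.6 ≈ 99.105.
Pooling payoff: 0.80 × 182 + 0.20 × 45 = 154.6.
Difference: 99.105 − 154.6 = -55.495, i.e. -55.5 to one decimal place.
The high-ability type would prefer the pooling outcome.

-55.5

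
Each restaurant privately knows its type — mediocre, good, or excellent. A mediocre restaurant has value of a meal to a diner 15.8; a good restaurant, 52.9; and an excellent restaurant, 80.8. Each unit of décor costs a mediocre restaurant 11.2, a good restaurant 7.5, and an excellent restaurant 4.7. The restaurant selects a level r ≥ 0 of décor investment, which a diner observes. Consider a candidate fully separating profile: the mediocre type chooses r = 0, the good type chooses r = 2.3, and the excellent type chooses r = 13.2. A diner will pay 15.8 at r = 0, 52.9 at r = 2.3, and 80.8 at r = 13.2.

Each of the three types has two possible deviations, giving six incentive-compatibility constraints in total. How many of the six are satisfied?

Good (own payoff 52.9 − 7.5×2.3 = 35.65): to r=0 gives 15.8 → no gain ✓; to r=13.2 gives 80.8 − 7.5×13.2 = -18.2 → no gain ✓.
Excellent (own payoff 80.8 − 4.7×13.2 = 18.76): to r=0 gives 15.8 → no gain ✓; to r=2.3 gives 52.9 − 4.7×2.3 = 42.09 → profitable ✗.
Mediocre (own payoff 15.8): to r=2.3 gives 52.9 − 11.2×2.3 = 27.14 → profitable ✗; to r=13.2 gives 80.8 − 11.2×13.2 = -67.04 → no gain ✓.
4 of the 6 constraints hold; not an equilibrium.

4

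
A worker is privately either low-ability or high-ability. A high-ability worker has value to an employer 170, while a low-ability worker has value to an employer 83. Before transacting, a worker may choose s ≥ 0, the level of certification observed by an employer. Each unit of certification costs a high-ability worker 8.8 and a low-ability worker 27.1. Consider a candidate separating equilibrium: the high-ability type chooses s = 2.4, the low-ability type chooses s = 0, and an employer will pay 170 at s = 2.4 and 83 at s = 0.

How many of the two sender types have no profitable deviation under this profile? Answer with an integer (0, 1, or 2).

Low-ability type: stay at 0 → 83; mimic → 170 − 27.1 × 2.4 = 104.96. IC fails (83 < 104.96).
High-ability type: signal → 170 − 8.8 × 2.4 = 148.88; deviate to 0 → 83. IC holds (148.88 ≥ 83).
1 of 2 constraints hold, so this profile is not an equilibrium.

1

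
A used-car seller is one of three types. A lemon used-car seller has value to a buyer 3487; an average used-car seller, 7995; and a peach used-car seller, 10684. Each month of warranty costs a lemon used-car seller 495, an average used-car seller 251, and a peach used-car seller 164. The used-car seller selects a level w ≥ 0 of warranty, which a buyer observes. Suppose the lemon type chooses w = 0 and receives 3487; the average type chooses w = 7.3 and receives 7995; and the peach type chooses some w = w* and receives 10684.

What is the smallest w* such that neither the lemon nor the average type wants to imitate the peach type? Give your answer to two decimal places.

Average type (on-path payoff 7995 − 251×7.3 = 6162.7) won't mimic when 6162.7 ≥ 10684 − 251·w*, i.e. w* ≥ 18.01.
Lemon type (on-path payoff 3487) won't mimic when 3487 ≥ 10684 − 495·w*, i.e. w* ≥ 14.54.
Both must hold, so w* = max(14.54, 18.01) = 18.01. The average type's constraint binds.

18.01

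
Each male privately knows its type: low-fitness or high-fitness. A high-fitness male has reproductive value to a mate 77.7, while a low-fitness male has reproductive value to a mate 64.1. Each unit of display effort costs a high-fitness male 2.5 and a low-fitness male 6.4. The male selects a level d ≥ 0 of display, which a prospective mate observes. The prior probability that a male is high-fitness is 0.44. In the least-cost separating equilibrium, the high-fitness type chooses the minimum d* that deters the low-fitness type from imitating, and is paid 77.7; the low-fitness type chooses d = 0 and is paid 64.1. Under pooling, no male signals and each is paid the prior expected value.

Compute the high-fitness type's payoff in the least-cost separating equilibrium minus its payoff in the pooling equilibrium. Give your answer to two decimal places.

Least-cost separating signal: d* solves 64.1 = 77.7 − 6.4·d*, so d* = (77.7 − 64.1)/6.4 = 2.125.
High-fitness type's separating payoff: 77.7 − 2.5 × d* = 77.7 − 2.5 × (77.7 − 64.1)/6.4 = 77.7 − 34/6.4 = 72.3875.
Pooling payoff: 0.44 × 77.7 + 0.56 × 64.1 = 70.084.
Difference: 72.3875 − 70.084 = 2.3035, i.e. 2.30 to two decimal places.
The high-fitness type prefers to separate.

2.30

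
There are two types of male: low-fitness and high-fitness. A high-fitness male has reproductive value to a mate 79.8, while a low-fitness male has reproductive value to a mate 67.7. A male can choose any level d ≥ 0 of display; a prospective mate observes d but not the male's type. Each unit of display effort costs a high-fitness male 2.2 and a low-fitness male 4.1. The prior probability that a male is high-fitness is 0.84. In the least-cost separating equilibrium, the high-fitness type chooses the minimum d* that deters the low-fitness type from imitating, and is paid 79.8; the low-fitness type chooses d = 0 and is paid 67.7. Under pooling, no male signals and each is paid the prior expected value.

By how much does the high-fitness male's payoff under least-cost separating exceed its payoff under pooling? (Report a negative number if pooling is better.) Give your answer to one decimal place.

Least-cost separating signal: d* solves 67.7 = 79.8 − 4.1·d*, so d* = (79.8 − 67.7)/4.1 ≈ 2.9512.
High-fitness type's separating payoff: 79.8 − 2.2 × d* = 79.8 − 2.2 × (79.8 − 67.7)/4.1 = 79.8 − 26.62/4.1 ≈ 73.307.
Pooling payoff: 0.84 × 79.8 + 0.16 × 67.7 = 77.864.
Difference: 73.307 − 77.864 = -4.557, i.e. -4.6 to one decimal place.
The high-fitness type would prefer the pooling outcome.

-4.6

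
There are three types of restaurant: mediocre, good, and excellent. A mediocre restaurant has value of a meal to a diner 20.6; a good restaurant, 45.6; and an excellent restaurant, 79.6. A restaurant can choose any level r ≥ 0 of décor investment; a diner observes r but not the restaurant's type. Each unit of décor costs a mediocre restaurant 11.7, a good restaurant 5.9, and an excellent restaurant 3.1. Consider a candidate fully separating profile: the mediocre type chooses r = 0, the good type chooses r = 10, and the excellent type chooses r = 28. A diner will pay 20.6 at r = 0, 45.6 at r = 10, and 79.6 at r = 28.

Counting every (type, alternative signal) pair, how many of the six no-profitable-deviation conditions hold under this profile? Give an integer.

3

Good (own payoff 45.6 − 5.9×10 = -13.4): to r=0 gives 20.6 → profitable ✗; to r=28 gives 79.6 − 5.9×28 = -85.6 → no gain ✓.
Mediocre (own payoff 20.6): to r=10 gives 45.6 − 11.7×10 = -71.4 → no gain ✓; to r=28 gives 79.6 − 11.7×28 = -248 → no gain ✓.
Excellent (own payoff 79.6 − 3.1×28 = -7.2): to r=0 gives 20.6 → profitable ✗; to r=10 gives 45.6 − 3.1×10 = 14.6 → profitable ✗.
3 of the 6 constraints hold; not an equilibrium.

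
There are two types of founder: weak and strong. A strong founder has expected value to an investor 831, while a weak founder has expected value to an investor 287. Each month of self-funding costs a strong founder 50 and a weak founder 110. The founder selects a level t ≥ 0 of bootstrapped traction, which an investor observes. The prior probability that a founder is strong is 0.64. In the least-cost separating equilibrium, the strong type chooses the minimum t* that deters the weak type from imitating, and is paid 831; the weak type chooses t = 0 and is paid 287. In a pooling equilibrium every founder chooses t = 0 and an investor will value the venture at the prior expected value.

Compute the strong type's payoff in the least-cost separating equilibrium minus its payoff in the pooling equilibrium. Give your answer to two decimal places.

-51.43

Least-cost separating signal: t* solves 287 = 831 − 110·t*, so t* = (831 − 287)/110 ≈ 4.9455.
Strong type's separating payoff: 831 − 50 × t* = 831 − 50 × (831 − 287)/110 = 831 − 27200/110 ≈ 583.7273.
Pooling payoff: 0.64 × 831 + 0.36 × 287 = 635.16.
Difference: 583.7273 − 635.16 = -51.4327, i.e. -51.43 to two decimal places.
The strong type would prefer the pooling outcome.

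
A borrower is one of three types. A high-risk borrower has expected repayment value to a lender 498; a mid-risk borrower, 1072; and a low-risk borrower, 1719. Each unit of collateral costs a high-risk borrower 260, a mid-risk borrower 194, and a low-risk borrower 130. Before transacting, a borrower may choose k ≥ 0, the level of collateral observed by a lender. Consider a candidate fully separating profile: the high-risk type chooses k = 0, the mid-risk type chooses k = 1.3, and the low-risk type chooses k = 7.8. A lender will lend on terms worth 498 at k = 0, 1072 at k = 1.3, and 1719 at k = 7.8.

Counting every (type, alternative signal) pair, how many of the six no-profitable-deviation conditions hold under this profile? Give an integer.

4

Mid-risk (own payoff 1072 − 194×1.3 = 819.8): to k=0 gives 498 → no gain ✓; to k=7.8 gives 1719 − 194×7.8 = 205.8 → no gain ✓.
Low-risk (own payoff 1719 − 130×7.8 = 705): to k=0 gives 498 → no gain ✓; to k=1.3 gives 1072 − 130×1.3 = 903 → profitable ✗.
High-risk (own payoff 498): to k=1.3 gives 1072 − 260×1.3 = 734 → profitable ✗; to k=7.8 gives 1719 − 260×7.8 = -309 → no gain ✓.
4 of the 6 constraints hold; not an equilibrium.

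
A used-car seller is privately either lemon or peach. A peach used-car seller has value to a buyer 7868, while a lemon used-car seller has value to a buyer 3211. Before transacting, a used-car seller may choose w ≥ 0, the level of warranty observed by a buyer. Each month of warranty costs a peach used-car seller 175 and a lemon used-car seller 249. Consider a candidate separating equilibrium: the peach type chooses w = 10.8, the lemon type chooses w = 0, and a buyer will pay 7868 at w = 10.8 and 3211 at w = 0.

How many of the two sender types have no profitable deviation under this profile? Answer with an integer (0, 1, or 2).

Peach type: signal → 7868 − 175 × 10.8 = 5978; deviate to 0 → 3211. IC holds (5978 ≥ 3211).
Lemon type: stay at 0 → 3211; mimic → 7868 − 249 × 10.8 = 5178.8. IC fails (3211 < 5178.8).
1 of 2 constraints hold, so this profile is not an equilibrium.

1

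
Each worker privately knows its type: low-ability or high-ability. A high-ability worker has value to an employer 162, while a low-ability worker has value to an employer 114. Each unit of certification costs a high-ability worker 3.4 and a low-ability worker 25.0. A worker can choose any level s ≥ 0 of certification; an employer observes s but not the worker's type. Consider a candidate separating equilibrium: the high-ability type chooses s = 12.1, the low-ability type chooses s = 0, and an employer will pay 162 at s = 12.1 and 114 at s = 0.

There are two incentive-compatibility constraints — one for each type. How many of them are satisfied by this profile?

2

Low-ability type: stay at 0 → 114; mimic → 162 − 25.0 × 12.1 = -140.5. IC holds (114 ≥ -140.5).
High-ability type: signal → 162 − 3.4 × 12.1 = 120.86; deviate to 0 → 114. IC holds (120.86 ≥ 114).
2 of 2 constraints hold, so this is a separating equilibrium.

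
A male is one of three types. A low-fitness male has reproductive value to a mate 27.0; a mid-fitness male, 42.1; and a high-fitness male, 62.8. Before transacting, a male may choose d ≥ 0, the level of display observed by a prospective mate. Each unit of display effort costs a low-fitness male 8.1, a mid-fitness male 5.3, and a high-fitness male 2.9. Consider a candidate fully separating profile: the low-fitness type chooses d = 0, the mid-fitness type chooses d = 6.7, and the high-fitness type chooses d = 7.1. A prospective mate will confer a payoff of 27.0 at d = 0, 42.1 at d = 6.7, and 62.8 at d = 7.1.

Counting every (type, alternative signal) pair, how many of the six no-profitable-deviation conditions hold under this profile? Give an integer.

Mid-fitness (own payoff 42.1 − 5.3×6.7 = 6.59): to d=0 gives 27.0 → profitable ✗; to d=7.1 gives 62.8 − 5.3×7.1 = 25.17 → profitable ✗.
Low-fitness (own payoff 27.0): to d=6.7 gives 42.1 − 8.1×6.7 = -12.17 → no gain ✓; to d=7.1 gives 62.8 − 8.1×7.1 = 5.29 → no gain ✓.
High-fitness (own payoff 62.8 − 2.9×7.1 = 42.21): to d=0 gives 27.0 → no gain ✓; to d=6.7 gives 42.1 − 2.9×6.7 = 22.67 → no gain ✓.
4 of the 6 constraints hold; not an equilibrium.

4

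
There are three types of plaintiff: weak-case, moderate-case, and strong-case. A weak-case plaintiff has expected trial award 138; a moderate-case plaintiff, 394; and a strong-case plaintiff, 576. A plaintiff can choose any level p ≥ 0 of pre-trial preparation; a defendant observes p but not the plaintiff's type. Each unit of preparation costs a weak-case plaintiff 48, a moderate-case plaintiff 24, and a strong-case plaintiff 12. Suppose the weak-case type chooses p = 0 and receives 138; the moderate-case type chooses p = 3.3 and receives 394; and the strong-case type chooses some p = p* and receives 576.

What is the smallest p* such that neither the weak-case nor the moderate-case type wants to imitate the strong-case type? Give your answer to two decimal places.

Moderate-case type (on-path payoff 394 − 24×3.3 = 314.8) won't mimic when 314.8 ≥ 576 − 24·p*, i.e. p* ≥ 10.88.
Weak-case type (on-path payoff 138) won't mimic when 138 ≥ 576 − 48·p*, i.e. p* ≥ 9.13.
Both must hold, so p* = max(9.13, 10.88) = 10.88. The moderate-case type's constraint binds.

10.88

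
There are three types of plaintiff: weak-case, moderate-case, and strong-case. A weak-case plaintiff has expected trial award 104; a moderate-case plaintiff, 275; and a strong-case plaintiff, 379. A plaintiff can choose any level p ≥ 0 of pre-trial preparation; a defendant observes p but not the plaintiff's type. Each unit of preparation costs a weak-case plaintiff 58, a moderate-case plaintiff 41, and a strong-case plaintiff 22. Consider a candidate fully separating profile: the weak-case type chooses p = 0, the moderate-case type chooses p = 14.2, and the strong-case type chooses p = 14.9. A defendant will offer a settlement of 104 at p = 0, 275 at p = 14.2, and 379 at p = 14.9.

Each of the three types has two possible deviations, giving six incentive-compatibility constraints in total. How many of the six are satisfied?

3

Weak-case (own payoff 104): to p=14.2 gives 275 − 58×14.2 = -548.6 → no gain ✓; to p=14.9 gives 379 − 58×14.9 = -485.2 → no gain ✓.
Strong-case (own payoff 379 − 22×14.9 = 51.2): to p=0 gives 104 → profitable ✗; to p=14.2 gives 275 − 22×14.2 = -37.4 → no gain ✓.
Moderate-case (own payoff 275 − 41×14.2 = -307.2): to p=0 gives 104 → profitable ✗; to p=14.9 gives 379 − 41×14.9 = -231.9 → profitable ✗.
3 of the 6 constraints hold; not an equilibrium.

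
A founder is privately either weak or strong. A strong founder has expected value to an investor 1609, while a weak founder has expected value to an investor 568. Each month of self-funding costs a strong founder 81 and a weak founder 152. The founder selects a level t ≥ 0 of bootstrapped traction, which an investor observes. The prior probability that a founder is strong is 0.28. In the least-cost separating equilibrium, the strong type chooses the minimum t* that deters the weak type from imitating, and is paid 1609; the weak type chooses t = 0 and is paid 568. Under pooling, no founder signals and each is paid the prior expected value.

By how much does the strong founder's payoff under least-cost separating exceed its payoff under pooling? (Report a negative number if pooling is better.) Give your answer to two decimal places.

194.78

Least-cost separating signal: t* solves 568 = 1609 − 152·t*, so t* = (1609 − 568)/152 ≈ 6.8487.
Strong type's separating payoff: 1609 − 81 × t* = 1609 − 81 × (1609 − 568)/152 = 1609 − 84321/152 ≈ 1054.2566.
Pooling payoff: 0.28 × 1609 + 0.72 × 568 = 859.48.
Difference: 1054.2566 − 859.48 = 194.7766, i.e. 194.78 to two decimal places.
The strong type prefers to separate.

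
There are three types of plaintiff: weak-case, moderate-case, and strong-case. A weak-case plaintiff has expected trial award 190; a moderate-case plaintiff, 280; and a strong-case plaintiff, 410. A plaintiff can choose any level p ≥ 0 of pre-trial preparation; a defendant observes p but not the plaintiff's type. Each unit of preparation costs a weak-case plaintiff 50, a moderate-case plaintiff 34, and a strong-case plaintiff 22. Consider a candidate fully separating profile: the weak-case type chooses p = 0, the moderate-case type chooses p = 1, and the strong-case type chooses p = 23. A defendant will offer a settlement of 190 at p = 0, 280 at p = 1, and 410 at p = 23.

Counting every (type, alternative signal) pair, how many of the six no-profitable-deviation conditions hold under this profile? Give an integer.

3

Strong-case (own payoff 410 − 22×23 = -96): to p=0 gives 190 → profitable ✗; to p=1 gives 280 − 22×1 = 258 → profitable ✗.
Weak-case (own payoff 190): to p=1 gives 280 − 50×1 = 230 → profitable ✗; to p=23 gives 410 − 50×23 = -740 → no gain ✓.
Moderate-case (own payoff 280 − 34×1 = 246): to p=0 gives 190 → no gain ✓; to p=23 gives 410 − 34×23 = -372 → no gain ✓.
3 of the 6 constraints hold; not an equilibrium.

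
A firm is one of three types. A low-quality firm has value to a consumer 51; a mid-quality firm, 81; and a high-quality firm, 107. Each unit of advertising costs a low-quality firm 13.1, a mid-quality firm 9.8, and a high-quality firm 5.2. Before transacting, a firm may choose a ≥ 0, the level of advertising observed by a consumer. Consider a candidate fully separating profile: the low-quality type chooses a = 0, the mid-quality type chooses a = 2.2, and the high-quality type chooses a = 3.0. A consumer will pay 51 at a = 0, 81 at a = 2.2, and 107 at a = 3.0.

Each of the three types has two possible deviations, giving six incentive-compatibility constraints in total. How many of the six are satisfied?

Low-quality (own payoff 51): to a=2.2 gives 81 − 13.1×2.2 = 52.18 → profitable ✗; to a=3.0 gives 107 − 13.1×3.0 = 67.7 → profitable ✗.
Mid-quality (own payoff 81 − 9.8×2.2 = 59.44): to a=0 gives 51 → no gain ✓; to a=3.0 gives 107 − 9.8×3.0 = 77.6 → profitable ✗.
High-quality (own payoff 107 − 5.2×3.0 = 91.4): to a=0 gives 51 → no gain ✓; to a=2.2 gives 81 − 5.2×2.2 = 69.56 → no gain ✓.
3 of the 6 constraints hold; not an equilibrium.

3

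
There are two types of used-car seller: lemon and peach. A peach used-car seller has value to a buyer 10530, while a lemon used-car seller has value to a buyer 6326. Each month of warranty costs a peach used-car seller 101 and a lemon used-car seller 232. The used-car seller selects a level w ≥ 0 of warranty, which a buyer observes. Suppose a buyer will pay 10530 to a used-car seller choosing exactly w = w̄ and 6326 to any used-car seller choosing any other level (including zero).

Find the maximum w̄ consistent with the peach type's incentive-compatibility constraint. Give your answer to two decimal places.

41.62

Choosing w̄ yields the peach type 10530 − 101·w̄; choosing zero yields 6326.
The peach type is indifferent at 10530 − 101·w̄ = 6326, i.e. w̄ = (10530 − 6326) / 101 ≈ 41.62.
For any w̄ above 41.62 the peach type would rather pool at zero, so separation collapses.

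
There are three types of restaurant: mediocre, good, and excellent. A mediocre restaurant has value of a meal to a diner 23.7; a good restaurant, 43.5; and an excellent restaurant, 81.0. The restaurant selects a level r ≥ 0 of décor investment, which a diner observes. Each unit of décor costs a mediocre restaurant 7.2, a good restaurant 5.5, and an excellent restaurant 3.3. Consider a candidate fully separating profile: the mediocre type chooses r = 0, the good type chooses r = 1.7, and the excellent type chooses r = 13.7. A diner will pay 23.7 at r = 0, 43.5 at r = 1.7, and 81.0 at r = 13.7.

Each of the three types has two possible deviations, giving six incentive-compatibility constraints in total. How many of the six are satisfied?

4

Excellent (own payoff 81.0 − 3.3×13.7 = 35.79): to r=0 gives 23.7 → no gain ✓; to r=1.7 gives 43.5 − 3.3×1.7 = 37.89 → profitable ✗.
Good (own payoff 43.5 − 5.5×1.7 = 34.15): to r=0 gives 23.7 → no gain ✓; to r=13.7 gives 81.0 − 5.5×13.7 = 5.65 → no gain ✓.
Mediocre (own payoff 23.7): to r=1.7 gives 43.5 − 7.2×1.7 = 31.26 → profitable ✗; to r=13.7 gives 81.0 − 7.2×13.7 = -17.64 → no gain ✓.
4 of the 6 constraints hold; not an equilibrium.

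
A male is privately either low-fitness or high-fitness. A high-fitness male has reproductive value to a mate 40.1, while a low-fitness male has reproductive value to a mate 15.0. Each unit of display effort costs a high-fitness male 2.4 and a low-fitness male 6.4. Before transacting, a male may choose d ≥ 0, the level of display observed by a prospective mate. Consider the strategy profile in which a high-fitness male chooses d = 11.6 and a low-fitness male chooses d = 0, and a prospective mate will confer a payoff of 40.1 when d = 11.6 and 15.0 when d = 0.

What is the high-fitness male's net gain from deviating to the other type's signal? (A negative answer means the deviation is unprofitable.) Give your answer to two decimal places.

2.74

Playing d = 11.6 the high-fitness male receives 40.1 − 2.4 × 11.6 = 12.26.
Deviating to d = 0 yields 15.0 instead.
Gain from deviating: 15.0 − 12.26 = 2.74.
The gain is positive, so the high-fitness type's incentive-compatibility constraint is violated — this profile is not a separating equilibrium.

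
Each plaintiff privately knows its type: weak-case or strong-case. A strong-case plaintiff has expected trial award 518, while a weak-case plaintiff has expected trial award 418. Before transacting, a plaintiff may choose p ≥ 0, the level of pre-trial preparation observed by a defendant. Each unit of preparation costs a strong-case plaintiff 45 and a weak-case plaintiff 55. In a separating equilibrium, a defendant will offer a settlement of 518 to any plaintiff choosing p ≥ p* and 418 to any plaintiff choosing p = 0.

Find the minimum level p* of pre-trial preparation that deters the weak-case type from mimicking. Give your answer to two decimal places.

A weak-case plaintiff choosing p = 0 receives 418.
Imitating at p* instead would pay 518 at cost 55·p*, netting 518 − 55·p*.
Indifference: 418 = 518 − 55·p*, so p* = (518 − 418) / 55 ≈ 1.82.
At p* the weak-case type's incentive constraint just binds; the strong-case type strictly prefers p* since its per-unit cost is lower.

1.82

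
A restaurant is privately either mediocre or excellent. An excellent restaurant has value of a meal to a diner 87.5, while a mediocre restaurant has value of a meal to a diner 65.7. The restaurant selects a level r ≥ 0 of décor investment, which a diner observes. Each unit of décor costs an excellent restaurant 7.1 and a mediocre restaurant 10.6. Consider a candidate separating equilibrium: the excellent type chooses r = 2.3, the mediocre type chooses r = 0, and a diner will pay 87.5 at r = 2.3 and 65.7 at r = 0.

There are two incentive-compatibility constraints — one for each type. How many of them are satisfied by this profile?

2

Excellent type: signal → 87.5 − 7.1 × 2.3 = 71.17; deviate to 0 → 65.7. IC holds (71.17 ≥ 65.7).
Mediocre type: stay at 0 → 65.7; mimic → 87.5 − 10.6 × 2.3 = 63.12. IC holds (65.7 ≥ 63.12).
2 of 2 constraints hold, so this is a separating equilibrium.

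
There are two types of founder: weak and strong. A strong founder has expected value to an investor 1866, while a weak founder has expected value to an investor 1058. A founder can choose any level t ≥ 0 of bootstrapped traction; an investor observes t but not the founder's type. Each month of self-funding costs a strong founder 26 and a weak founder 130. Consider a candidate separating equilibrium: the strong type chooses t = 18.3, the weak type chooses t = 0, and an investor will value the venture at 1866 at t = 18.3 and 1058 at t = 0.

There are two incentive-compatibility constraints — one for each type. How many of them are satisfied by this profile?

2

Strong type: signal → 1866 − 26 × 18.3 = 1390.2; deviate to 0 → 1058. IC holds (1390.2 ≥ 1058).
Weak type: stay at 0 → 1058; mimic → 1866 − 130 × 18.3 = -513. IC holds (1058 ≥ -513).
2 of 2 constraints hold, so this is a separating equilibrium.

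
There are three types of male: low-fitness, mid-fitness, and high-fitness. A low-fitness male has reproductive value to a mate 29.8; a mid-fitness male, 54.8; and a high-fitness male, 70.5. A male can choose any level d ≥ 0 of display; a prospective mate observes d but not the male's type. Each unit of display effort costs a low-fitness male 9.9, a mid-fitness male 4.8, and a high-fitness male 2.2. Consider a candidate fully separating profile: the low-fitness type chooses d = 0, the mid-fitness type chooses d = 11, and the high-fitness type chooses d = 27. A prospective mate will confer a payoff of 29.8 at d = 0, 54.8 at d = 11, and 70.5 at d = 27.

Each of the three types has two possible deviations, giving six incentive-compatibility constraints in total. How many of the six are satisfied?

Low-fitness (own payoff 29.8): to d=11 gives 54.8 − 9.9×11 = -54.1 → no gain ✓; to d=27 gives 70.5 − 9.9×27 = -196.8 → no gain ✓.
High-fitness (own payoff 70.5 − 2.2×27 = 11.1): to d=0 gives 29.8 → profitable ✗; to d=11 gives 54.8 − 2.2×11 = 30.6 → profitable ✗.
Mid-fitness (own payoff 54.8 − 4.8×11 = 2): to d=0 gives 29.8 → profitable ✗; to d=27 gives 70.5 − 4.8×27 = -59.1 → no gain ✓.
3 of the 6 constraints hold; not an equilibrium.

3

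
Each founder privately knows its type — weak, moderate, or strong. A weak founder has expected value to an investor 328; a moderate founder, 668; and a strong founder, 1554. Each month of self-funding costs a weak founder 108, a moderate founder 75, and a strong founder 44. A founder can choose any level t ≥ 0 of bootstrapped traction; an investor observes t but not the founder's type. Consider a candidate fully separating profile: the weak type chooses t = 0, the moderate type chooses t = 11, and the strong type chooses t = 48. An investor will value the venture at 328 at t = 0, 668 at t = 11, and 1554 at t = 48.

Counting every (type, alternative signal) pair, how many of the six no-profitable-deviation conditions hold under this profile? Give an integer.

Moderate (own payoff 668 − 75×11 = -157): to t=0 gives 328 → profitable ✗; to t=48 gives 1554 − 75×48 = -2046 → no gain ✓.
Strong (own payoff 1554 − 44×48 = -558): to t=0 gives 328 → profitable ✗; to t=11 gives 668 − 44×11 = 184 → profitable ✗.
Weak (own payoff 328): to t=11 gives 668 − 108×11 = -520 → no gain ✓; to t=48 gives 1554 − 108×48 = -3630 → no gain ✓.
3 of the 6 constraints hold; not an equilibrium.

3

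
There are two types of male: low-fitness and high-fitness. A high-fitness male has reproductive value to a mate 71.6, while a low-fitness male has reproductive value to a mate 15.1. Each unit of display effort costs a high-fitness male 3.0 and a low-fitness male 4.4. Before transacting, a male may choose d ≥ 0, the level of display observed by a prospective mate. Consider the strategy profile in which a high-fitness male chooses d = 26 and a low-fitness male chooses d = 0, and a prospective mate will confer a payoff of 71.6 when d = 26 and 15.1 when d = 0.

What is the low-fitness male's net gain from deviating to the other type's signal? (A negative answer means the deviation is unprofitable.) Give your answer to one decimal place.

-57.9

Playing d = 0 the low-fitness male receives 15.1.
Deviating to d = 26 brings payment 71.6 at cost 4.4 × 26 = 114.4, netting -42.8.
Gain from deviating: -42.8 − 15.1 = -57.9.
The gain is negative, so the low-fitness type's incentive-compatibility constraint is satisfied.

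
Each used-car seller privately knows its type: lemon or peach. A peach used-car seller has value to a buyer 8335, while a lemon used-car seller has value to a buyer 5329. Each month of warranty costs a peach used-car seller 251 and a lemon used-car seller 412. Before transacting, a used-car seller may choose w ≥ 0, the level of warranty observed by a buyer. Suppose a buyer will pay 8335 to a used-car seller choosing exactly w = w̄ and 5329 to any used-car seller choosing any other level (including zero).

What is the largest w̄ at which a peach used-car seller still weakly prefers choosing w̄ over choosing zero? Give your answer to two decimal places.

Choosing w̄ yields the peach type 8335 − 251·w̄; choosing zero yields 5329.
The peach type is indifferent at 8335 − 251·w̄ = 5329, i.e. w̄ = (8335 − 5329) / 251 ≈ 11.98.
For any w̄ above 11.98 the peach type would rather pool at zero, so separation collapses.

11.98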